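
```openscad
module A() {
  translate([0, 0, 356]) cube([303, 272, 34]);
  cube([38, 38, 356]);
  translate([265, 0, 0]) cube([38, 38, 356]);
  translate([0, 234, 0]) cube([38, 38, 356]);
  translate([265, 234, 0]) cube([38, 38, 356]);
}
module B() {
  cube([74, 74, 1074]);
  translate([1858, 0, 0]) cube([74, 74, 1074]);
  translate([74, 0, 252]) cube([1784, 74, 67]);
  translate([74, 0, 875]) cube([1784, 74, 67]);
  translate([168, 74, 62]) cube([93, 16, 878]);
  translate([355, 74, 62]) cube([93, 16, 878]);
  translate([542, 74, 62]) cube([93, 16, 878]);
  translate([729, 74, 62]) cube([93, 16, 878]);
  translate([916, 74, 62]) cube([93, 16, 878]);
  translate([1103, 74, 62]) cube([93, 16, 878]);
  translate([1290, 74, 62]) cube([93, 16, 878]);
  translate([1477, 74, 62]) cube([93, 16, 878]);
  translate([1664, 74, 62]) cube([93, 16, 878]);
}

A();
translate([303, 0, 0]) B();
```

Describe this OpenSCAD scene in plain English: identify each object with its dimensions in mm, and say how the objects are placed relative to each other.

A is a four-legged stool. The seat is 303×272 mm, 34 mm thick, top at z = 390 mm. It stands on four square legs, each 38×38 mm in cross-section, from z = 0 to the seat underside, each flush with a corner of the seat.

B is a fence section. Two 74×74 mm posts, 1074 mm tall, stand on the floor with a clear span of 1784 mm between their inner faces. Two horizontal rails of 74×67 mm section span the gap between the posts with their undersides at z = 252 mm and z = 875 mm, flush with the posts' −y face. 9 pickets, each 93 mm wide, 16 mm thick and 878 mm tall, are fixed to the +y face of the rails with their bottoms at z = 62 mm, evenly spaced across the span with equal gaps (rounded down to the nearest mm) at the −x end and between each pair — any rounding remainder accumulates at the +x end.

The fence section is against the stool's +x side, with their −y faces flush.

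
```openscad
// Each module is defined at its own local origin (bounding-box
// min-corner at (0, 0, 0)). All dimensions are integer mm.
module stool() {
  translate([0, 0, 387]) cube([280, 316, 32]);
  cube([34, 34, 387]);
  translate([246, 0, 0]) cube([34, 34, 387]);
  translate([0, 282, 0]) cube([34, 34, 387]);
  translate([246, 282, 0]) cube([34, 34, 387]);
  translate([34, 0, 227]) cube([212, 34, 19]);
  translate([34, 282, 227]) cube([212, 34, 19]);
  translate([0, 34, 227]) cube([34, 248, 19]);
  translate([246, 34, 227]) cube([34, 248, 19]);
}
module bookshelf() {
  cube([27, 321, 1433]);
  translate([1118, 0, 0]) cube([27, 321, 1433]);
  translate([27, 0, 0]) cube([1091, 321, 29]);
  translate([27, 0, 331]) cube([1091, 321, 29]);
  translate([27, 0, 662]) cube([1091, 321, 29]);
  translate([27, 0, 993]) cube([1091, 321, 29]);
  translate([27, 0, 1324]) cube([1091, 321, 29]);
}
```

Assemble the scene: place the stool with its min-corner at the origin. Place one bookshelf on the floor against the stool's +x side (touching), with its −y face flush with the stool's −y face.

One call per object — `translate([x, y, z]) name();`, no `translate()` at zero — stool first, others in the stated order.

stool();
translate([280, 0, 0]) bookshelf();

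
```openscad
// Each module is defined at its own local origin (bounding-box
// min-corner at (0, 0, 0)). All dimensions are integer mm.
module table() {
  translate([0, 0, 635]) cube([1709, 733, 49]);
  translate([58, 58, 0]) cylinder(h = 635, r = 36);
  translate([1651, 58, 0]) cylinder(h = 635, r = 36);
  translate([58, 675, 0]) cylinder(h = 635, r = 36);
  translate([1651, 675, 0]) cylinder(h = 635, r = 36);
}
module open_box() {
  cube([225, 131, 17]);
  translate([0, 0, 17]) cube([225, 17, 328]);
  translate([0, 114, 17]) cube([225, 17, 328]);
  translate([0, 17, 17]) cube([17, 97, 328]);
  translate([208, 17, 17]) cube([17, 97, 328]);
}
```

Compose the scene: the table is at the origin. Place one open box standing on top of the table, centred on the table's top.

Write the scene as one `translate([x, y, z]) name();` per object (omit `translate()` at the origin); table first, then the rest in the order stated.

table();
translate([742, 301, 684]) open_box();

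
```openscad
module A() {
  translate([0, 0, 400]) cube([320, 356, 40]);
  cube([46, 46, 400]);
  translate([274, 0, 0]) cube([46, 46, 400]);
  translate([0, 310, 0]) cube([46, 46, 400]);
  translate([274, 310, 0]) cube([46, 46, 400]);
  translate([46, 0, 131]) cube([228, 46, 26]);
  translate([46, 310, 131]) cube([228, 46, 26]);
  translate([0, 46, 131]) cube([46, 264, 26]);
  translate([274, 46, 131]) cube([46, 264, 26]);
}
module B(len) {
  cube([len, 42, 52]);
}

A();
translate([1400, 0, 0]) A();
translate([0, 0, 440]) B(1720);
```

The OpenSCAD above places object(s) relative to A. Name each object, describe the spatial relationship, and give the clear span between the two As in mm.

A is a stool. B is a beam. A beam spans the tops of two stools. The clear span between the two stools is 1080 mm.

Second stool starts at x = 1400; first ends at x = 320; clear span = 1400 − 320 = 1080 mm.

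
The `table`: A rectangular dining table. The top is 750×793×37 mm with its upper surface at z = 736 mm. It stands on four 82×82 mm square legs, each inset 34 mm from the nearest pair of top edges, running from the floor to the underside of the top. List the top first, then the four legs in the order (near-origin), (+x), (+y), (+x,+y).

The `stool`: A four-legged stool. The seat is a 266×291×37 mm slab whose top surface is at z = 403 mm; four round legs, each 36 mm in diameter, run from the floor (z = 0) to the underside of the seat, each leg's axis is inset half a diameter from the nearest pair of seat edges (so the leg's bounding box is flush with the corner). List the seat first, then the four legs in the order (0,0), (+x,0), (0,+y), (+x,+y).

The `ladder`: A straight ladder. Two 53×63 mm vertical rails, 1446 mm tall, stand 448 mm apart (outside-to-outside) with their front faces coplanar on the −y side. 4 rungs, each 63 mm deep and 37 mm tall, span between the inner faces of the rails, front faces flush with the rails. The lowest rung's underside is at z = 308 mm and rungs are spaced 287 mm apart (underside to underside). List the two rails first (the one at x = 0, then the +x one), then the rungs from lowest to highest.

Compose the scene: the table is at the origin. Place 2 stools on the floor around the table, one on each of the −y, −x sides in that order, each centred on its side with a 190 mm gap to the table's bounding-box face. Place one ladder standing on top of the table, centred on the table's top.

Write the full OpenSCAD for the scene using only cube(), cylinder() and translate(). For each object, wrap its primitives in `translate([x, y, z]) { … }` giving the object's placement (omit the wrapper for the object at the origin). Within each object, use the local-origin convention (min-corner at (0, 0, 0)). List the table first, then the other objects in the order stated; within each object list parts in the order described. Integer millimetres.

translate([0, 0, 699]) cube([750, 793, 37]);
translate([34, 34, 0]) cube([82, 82, 699]);
translate([634, 34, 0]) cube([82, 82, 699]);
translate([34, 677, 0]) cube([82, 82, 699]);
translate([634, 677, 0]) cube([82, 82, 699]);
translate([242, -481, 0]) {
  translate([0, 0, 366]) cube([266, 291, 37]);
  translate([18, 18, 0]) cylinder(h = 366, r = 18);
  translate([248, 18, 0]) cylinder(h = 366, r = 18);
  translate([18, 273, 0]) cylinder(h = 366, r = 18);
  translate([248, 273, 0]) cylinder(h = 366, r = 18);
}
translate([-456, 251, 0]) {
  translate([0, 0, 366]) cube([266, 291, 37]);
  translate([18, 18, 0]) cylinder(h = 366, r = 18);
  translate([248, 18, 0]) cylinder(h = 366, r = 18);
  translate([18, 273, 0]) cylinder(h = 366, r = 18);
  translate([248, 273, 0]) cylinder(h = 366, r = 18);
}
translate([151, 365, 736]) {
  cube([53, 63, 1446]);
  translate([395, 0, 0]) cube([53, 63, 1446]);
  translate([53, 0, 308]) cube([342, 63, 37]);
  translate([53, 0, 595]) cube([342, 63, 37]);
  translate([53, 0, 882]) cube([342, 63, 37]);
  translate([53, 0, 1169]) cube([342, 63, 37]);
}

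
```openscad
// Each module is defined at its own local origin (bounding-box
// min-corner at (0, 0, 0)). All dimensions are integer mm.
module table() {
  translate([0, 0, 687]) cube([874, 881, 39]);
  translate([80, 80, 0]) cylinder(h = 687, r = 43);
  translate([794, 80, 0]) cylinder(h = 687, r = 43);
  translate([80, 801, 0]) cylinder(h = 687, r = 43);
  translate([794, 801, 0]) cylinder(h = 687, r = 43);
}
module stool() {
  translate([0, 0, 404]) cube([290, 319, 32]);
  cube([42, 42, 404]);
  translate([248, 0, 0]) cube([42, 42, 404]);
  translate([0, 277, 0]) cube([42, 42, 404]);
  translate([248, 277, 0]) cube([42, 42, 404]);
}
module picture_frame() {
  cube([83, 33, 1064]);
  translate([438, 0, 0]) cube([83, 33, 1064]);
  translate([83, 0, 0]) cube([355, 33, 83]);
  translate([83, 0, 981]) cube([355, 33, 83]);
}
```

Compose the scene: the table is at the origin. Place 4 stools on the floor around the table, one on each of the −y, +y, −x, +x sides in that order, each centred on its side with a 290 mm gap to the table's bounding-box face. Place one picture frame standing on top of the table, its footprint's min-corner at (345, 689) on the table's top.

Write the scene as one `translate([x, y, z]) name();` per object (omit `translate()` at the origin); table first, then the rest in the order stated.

table();
translate([292, -609, 0]) stool();
translate([292, 1171, 0]) stool();
translate([-580, 281, 0]) stool();
translate([1164, 281, 0]) stool();
translate([345, 689, 726]) picture_frame();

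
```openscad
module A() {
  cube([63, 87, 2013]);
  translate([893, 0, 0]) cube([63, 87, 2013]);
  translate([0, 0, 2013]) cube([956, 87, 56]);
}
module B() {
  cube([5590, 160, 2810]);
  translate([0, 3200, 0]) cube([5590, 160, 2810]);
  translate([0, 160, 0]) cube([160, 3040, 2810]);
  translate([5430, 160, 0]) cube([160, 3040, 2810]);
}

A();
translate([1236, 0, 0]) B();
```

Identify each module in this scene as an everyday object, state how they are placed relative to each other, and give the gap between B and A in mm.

The house frame's nearest face is 280 mm from the door frame's +x face.

A is a door frame. B is a house frame. The house frame is on the floor beside the door frame on its +x side. The gap between the house frame and the door frame is 280 mm.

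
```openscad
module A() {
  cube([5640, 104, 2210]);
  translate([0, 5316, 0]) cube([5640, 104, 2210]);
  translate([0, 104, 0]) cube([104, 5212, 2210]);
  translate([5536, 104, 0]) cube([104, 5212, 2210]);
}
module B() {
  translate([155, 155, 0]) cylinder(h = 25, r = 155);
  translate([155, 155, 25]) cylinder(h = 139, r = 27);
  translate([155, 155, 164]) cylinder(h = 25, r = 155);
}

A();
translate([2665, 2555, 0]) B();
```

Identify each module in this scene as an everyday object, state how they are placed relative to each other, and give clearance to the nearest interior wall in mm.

A is a house frame. B is a spool. The spool sits inside the house frame, centred. The clearance to the nearest interior wall is 2451 mm.

Clearances: x = 2561, y = 2451; minimum 2451 mm.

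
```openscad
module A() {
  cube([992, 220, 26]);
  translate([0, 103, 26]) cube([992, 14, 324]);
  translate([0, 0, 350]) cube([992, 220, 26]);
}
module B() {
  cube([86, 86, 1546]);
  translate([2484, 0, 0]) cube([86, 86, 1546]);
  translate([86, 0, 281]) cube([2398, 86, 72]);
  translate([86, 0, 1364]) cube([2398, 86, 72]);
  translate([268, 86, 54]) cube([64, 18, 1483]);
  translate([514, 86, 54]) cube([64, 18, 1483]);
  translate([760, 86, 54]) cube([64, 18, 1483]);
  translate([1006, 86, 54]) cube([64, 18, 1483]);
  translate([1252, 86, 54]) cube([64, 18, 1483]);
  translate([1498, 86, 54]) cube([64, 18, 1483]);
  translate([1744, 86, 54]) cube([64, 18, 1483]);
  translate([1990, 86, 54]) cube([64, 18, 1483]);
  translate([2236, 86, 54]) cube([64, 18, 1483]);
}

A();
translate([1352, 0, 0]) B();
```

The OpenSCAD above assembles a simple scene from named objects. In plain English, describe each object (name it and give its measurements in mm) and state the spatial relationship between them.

A is an I-beam lying along x, 992 mm long. Overall section height 376 mm. Two flanges 220 mm wide (y) and 26 mm thick, one on the floor and one at the top; a web 14 mm thick runs between them, centred on the flange width.

B is a fence section. Two 86×86 mm posts, 1546 mm tall, stand on the floor with a clear span of 2398 mm between their inner faces. Two horizontal rails of 86×72 mm section span the gap between the posts with their undersides at z = 281 mm and z = 1364 mm, flush with the posts' −y face. 9 pickets, each 64 mm wide, 18 mm thick and 1483 mm tall, are fixed to the +y face of the rails with their bottoms at z = 54 mm, evenly spaced across the span with equal gaps (rounded down to the nearest mm) at the −x end and between each pair — any rounding remainder accumulates at the +x end.

The fence section is on the floor beside the I-beam on its +x side.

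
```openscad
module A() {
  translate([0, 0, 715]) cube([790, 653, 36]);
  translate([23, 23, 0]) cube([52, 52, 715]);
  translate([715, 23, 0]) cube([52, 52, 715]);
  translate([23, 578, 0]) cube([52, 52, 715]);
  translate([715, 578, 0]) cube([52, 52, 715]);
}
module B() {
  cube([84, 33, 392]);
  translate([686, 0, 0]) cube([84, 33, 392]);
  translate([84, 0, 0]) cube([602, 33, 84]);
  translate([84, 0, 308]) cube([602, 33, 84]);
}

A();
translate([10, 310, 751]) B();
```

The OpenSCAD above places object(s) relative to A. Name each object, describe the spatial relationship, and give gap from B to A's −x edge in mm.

A is a table. B is a picture frame. The picture frame is on top of the table, centred. The gap from the picture frame to the table's −x edge is 10 mm.

The picture frame's min-x is at 10; the table's min-x is 0; gap = 10 mm.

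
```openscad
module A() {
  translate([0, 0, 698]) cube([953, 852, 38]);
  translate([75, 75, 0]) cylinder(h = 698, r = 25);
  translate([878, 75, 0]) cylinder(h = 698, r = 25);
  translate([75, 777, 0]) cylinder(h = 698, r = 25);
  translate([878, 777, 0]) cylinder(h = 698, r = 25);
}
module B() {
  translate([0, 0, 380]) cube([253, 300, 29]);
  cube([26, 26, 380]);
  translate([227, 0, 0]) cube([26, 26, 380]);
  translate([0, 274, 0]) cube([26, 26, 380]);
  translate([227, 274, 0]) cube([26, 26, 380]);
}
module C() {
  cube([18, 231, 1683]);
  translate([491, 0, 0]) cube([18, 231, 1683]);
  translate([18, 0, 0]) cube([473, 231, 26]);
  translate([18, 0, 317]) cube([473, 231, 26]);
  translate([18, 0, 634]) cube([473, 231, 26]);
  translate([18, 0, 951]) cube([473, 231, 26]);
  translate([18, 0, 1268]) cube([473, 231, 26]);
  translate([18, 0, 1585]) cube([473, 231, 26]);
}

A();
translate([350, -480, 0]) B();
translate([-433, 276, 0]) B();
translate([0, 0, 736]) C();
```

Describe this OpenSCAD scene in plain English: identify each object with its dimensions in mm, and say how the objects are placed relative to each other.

A is a rectangular dining table. The top is 953×852×38 mm with its upper surface at z = 736 mm. It stands on four round legs of 50 mm diameter, each leg's bounding box inset 50 mm from the nearest pair of top edges, running from the floor to the underside of the top.

B is a four-legged stool. The seat is 253×300 mm, 29 mm thick, top at z = 409 mm. It stands on four square legs, each 26×26 mm in cross-section, from z = 0 to the seat underside, each flush with a corner of the seat.

C is an open bookshelf. Two side panels, each 18 mm thick, 231 mm deep and 1683 mm tall, stand 509 mm apart (outside-to-outside). Between them sit 6 shelves, each 26 mm thick and 231 mm deep, spanning the full gap between the sides. The bottom shelf rests on the floor (its underside at z = 0) and the clear gap between one shelf's top and the next shelf's underside is 291 mm.

Two stools sit around the table at the −y, −x sides. The bookshelf is on top of the table.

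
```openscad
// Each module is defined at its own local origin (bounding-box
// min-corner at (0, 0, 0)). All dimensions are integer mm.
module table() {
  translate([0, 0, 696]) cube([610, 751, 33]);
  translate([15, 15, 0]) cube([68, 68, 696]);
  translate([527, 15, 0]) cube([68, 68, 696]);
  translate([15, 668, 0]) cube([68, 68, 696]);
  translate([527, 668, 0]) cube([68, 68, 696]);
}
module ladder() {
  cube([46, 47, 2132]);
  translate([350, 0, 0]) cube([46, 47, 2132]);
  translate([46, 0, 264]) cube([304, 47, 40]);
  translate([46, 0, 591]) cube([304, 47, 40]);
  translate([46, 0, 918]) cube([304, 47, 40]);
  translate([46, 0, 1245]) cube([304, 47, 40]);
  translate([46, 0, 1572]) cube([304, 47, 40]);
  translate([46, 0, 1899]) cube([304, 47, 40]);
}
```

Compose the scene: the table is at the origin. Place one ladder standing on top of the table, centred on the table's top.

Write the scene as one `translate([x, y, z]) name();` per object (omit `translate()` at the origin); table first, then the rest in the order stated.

table();
translate([107, 352, 729]) ladder();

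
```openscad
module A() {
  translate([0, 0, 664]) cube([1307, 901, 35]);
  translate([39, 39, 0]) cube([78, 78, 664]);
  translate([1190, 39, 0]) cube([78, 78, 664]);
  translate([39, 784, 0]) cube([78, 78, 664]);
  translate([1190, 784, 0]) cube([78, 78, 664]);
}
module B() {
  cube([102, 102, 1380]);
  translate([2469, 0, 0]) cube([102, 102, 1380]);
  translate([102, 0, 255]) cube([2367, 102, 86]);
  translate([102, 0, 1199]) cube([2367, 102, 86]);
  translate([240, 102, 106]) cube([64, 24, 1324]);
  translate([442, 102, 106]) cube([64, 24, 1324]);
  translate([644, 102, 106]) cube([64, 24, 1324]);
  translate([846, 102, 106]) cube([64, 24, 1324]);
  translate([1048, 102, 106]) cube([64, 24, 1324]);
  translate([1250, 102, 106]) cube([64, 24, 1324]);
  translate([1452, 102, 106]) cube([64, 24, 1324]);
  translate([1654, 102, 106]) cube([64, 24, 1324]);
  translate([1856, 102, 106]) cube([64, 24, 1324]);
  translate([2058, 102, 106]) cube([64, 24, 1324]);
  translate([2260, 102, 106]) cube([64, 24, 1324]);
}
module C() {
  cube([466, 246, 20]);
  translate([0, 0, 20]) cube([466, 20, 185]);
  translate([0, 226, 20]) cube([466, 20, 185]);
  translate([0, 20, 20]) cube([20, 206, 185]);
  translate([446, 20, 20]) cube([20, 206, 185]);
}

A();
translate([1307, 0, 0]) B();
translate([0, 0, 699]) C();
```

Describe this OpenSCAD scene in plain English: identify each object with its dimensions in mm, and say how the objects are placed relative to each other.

A is a rectangular dining table. The top is 1307×901×35 mm with its upper surface at z = 699 mm. It stands on four 78×78 mm square legs, each inset 39 mm from the nearest pair of top edges, running from the floor to the underside of the top.

B is a fence section. Two 102×102 mm posts, 1380 mm tall, stand on the floor with a clear span of 2367 mm between their inner faces. Two horizontal rails of 102×86 mm section span the gap between the posts with their undersides at z = 255 mm and z = 1199 mm, flush with the posts' −y face. 11 pickets, each 64 mm wide, 24 mm thick and 1324 mm tall, are fixed to the +y face of the rails with their bottoms at z = 106 mm, evenly spaced across the span with equal gaps (rounded down to the nearest mm) at the −x end and between each pair — any rounding remainder accumulates at the +x end.

C is an open-topped rectangular box: outside dimensions 466×246×205 mm, with a uniform wall and base thickness of 20 mm. The base is a full 466×246 slab on the floor; four walls sit on top of the base. The front and back walls (the −y and +y sides) span the full width; the two side walls fit between them.

The fence section is against the table's +x side, with their −y faces flush. The open box is on top of the table.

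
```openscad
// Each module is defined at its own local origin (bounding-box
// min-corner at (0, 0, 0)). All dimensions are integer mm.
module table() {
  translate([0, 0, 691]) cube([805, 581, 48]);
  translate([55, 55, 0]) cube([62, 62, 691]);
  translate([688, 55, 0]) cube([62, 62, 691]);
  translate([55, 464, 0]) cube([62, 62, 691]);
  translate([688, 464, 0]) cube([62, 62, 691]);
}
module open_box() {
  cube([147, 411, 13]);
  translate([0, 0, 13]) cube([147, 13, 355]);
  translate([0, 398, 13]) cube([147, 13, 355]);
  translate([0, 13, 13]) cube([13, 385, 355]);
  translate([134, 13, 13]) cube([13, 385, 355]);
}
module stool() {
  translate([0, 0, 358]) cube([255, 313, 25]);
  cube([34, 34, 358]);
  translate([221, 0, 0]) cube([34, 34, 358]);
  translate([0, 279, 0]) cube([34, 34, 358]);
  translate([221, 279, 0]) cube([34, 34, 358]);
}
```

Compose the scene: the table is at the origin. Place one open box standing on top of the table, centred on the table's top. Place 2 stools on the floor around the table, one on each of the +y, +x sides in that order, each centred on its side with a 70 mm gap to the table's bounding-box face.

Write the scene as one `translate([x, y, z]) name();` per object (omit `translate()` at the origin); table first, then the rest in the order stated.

table();
translate([329, 85, 739]) open_box();
translate([275, 651, 0]) stool();
translate([875, 134, 0]) stool();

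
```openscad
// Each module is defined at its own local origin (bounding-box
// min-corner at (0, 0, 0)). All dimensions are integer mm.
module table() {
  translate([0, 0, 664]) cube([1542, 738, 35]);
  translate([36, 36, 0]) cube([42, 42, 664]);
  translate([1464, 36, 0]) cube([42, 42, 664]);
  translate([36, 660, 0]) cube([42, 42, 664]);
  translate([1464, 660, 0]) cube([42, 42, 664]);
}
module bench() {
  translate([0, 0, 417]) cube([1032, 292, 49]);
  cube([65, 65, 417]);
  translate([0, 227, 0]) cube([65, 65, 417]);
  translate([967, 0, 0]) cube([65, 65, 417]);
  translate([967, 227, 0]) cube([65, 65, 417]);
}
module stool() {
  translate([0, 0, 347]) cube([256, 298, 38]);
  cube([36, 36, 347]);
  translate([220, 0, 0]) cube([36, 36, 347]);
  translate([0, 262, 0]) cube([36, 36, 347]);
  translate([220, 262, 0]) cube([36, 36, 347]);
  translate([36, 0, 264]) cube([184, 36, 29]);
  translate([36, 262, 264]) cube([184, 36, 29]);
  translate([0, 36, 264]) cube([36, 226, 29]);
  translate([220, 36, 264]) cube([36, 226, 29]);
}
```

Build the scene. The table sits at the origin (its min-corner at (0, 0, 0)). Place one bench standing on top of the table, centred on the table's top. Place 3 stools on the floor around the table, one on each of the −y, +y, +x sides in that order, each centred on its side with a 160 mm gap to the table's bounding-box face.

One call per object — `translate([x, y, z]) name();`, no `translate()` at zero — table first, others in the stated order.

table();
translate([255, 223, 699]) bench();
translate([643, -458, 0]) stool();
translate([643, 898, 0]) stool();
translate([1702, 220, 0]) stool();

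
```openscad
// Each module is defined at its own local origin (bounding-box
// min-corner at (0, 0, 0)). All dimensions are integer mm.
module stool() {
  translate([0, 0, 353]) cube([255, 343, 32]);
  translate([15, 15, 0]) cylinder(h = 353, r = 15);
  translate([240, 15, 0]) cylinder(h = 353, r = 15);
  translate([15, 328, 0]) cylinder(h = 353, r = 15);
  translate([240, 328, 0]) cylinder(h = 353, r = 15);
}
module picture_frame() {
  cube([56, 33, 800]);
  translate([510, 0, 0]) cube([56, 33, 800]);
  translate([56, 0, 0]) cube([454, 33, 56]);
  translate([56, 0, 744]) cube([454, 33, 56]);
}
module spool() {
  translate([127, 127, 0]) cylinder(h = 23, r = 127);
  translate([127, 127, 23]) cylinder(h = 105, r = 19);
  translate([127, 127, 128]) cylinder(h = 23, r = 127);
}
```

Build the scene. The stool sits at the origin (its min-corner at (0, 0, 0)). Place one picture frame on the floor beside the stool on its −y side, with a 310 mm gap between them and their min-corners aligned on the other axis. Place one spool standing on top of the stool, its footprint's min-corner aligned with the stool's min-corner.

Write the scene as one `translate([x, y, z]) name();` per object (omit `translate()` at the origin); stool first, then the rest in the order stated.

stool();
translate([0, -343, 0]) picture_frame();
translate([0, 0, 385]) spool();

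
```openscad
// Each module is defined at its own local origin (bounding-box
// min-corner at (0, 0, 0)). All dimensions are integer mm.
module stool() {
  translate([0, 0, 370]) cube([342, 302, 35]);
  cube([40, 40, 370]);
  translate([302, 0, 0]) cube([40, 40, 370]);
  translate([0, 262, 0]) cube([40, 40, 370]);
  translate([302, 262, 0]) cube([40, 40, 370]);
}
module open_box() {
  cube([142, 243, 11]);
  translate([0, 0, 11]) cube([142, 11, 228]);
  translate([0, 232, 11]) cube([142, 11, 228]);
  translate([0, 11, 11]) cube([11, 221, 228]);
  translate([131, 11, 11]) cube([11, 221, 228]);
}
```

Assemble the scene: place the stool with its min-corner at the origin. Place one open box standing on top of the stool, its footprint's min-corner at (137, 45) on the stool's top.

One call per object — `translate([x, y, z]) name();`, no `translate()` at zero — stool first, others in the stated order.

stool();
translate([137, 45, 405]) open_box();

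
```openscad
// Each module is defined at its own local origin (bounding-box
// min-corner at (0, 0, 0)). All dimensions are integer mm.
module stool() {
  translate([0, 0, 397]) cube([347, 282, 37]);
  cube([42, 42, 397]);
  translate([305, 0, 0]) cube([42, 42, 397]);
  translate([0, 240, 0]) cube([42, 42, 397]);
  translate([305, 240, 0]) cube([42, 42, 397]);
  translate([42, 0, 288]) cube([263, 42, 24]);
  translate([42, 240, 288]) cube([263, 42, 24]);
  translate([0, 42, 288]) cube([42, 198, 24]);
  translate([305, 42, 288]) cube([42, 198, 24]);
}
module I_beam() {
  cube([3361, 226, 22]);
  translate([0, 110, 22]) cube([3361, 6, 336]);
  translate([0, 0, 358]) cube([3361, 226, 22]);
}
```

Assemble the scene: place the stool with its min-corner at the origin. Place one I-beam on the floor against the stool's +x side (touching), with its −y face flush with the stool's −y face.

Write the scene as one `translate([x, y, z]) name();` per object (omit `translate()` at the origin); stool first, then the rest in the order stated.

stool();
translate([347, 0, 0]) I_beam();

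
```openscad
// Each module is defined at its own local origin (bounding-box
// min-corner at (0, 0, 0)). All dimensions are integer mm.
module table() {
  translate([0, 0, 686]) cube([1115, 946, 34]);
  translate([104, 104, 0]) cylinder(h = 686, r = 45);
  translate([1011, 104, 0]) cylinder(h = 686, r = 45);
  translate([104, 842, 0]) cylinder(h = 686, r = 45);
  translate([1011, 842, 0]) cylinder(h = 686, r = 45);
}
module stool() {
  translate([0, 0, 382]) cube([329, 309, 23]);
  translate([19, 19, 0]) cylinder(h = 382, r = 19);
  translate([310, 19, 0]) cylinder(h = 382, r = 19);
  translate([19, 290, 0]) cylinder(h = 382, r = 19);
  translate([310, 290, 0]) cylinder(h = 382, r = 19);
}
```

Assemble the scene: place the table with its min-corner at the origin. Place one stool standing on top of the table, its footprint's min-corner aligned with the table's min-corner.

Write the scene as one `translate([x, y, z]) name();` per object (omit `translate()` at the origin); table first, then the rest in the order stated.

table();
translate([0, 0, 720]) stool();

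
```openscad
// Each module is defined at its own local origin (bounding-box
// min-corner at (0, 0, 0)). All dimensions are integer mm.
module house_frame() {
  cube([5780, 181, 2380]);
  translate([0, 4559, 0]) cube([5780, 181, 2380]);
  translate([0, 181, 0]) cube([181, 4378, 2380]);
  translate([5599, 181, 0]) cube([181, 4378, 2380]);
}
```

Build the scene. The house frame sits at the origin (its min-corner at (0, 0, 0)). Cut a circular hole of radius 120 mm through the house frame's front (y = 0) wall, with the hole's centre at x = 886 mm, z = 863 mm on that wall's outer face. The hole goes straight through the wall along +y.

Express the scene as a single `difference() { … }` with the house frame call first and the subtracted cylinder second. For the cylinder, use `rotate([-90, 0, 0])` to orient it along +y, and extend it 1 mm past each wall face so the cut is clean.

difference() {
  house_frame();
  translate([886, -1, 863]) rotate([-90, 0, 0]) cylinder(h = 183, r = 120);
}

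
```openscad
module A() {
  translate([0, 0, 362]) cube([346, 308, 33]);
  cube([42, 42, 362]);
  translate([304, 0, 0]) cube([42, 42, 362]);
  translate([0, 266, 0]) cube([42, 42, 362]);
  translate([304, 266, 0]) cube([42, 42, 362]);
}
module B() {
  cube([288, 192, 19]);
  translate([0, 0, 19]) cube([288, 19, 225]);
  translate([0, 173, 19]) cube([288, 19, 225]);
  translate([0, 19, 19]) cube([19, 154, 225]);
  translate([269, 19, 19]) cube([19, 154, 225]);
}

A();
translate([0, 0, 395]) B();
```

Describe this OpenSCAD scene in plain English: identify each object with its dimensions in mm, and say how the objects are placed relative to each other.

A is a simple wooden stool: a rectangular seat 346 mm (x) by 308 mm (y), 33 mm thick, top face at z = 395 mm, on four square legs, each 42×42 mm in cross-section. The legs rest on z = 0, each flush with a corner of the seat.

B is an open-topped rectangular box: outside dimensions 288×192×244 mm, with a uniform wall and base thickness of 19 mm. The base is a full 288×192 slab on the floor; four walls sit on top of the base. The front and back walls (the −y and +y sides) span the full width; the two side walls fit between them.

The open box is on top of the stool.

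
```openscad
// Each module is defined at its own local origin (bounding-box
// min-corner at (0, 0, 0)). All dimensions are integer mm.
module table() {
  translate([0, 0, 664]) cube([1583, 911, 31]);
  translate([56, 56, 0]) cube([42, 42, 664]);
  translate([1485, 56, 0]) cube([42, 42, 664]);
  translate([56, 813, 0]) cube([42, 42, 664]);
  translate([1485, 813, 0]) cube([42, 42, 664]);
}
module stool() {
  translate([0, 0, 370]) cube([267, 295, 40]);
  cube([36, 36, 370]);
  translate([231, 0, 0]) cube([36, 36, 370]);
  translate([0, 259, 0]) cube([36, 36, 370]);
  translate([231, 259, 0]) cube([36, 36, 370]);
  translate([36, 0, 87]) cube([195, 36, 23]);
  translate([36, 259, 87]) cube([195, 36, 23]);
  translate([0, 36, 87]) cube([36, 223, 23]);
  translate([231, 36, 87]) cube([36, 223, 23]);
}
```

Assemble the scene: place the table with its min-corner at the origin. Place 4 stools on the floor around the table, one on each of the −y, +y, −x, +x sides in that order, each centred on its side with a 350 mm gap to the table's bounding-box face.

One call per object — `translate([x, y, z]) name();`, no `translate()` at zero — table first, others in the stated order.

table();
translate([658, -645, 0]) stool();
translate([658, 1261, 0]) stool();
translate([-617, 308, 0]) stool();
translate([1933, 308, 0]) stool();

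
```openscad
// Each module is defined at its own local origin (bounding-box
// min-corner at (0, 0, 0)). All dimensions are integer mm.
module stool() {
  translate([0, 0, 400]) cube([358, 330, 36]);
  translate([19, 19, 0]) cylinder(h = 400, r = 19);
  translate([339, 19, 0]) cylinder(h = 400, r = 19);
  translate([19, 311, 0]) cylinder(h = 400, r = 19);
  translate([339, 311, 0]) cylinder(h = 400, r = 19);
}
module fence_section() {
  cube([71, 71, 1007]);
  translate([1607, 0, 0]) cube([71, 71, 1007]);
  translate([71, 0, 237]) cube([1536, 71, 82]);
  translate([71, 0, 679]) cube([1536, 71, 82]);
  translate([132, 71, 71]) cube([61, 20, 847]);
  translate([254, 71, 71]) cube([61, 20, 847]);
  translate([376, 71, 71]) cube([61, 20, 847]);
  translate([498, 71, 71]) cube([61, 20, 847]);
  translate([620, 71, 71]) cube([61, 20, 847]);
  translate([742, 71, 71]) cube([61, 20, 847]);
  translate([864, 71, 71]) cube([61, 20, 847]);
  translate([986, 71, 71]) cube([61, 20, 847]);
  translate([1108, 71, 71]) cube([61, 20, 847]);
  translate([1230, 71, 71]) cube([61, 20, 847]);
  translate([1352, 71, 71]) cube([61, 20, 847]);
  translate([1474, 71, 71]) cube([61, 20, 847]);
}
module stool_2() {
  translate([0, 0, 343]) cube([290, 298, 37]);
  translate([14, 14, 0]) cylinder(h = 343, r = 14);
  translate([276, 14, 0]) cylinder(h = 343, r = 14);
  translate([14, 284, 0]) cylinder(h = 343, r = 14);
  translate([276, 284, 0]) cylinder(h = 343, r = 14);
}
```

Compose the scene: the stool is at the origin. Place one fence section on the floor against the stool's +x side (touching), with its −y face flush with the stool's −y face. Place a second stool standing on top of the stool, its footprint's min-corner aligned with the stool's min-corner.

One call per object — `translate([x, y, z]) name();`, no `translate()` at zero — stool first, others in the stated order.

stool();
translate([358, 0, 0]) fence_section();
translate([0, 0, 436]) stool_2();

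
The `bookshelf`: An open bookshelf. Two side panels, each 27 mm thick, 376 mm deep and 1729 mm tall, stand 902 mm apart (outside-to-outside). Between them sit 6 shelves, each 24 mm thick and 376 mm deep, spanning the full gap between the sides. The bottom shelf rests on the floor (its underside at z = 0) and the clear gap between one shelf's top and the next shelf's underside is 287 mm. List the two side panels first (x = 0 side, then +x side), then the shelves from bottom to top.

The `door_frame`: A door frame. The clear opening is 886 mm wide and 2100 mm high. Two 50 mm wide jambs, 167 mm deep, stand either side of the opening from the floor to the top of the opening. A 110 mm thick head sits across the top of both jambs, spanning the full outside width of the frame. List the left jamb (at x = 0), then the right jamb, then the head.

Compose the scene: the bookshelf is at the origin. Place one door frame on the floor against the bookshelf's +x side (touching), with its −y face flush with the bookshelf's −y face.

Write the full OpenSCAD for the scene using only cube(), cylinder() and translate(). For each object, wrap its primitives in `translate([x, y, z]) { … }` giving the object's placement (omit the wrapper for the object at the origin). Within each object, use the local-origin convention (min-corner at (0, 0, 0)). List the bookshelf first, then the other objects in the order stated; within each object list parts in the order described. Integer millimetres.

cube([27, 376, 1729]);
translate([875, 0, 0]) cube([27, 376, 1729]);
translate([27, 0, 0]) cube([848, 376, 24]);
translate([27, 0, 311]) cube([848, 376, 24]);
translate([27, 0, 622]) cube([848, 376, 24]);
translate([27, 0, 933]) cube([848, 376, 24]);
translate([27, 0, 1244]) cube([848, 376, 24]);
translate([27, 0, 1555]) cube([848, 376, 24]);
translate([902, 0, 0]) {
  cube([50, 167, 2100]);
  translate([936, 0, 0]) cube([50, 167, 2100]);
  translate([0, 0, 2100]) cube([986, 167, 110]);
}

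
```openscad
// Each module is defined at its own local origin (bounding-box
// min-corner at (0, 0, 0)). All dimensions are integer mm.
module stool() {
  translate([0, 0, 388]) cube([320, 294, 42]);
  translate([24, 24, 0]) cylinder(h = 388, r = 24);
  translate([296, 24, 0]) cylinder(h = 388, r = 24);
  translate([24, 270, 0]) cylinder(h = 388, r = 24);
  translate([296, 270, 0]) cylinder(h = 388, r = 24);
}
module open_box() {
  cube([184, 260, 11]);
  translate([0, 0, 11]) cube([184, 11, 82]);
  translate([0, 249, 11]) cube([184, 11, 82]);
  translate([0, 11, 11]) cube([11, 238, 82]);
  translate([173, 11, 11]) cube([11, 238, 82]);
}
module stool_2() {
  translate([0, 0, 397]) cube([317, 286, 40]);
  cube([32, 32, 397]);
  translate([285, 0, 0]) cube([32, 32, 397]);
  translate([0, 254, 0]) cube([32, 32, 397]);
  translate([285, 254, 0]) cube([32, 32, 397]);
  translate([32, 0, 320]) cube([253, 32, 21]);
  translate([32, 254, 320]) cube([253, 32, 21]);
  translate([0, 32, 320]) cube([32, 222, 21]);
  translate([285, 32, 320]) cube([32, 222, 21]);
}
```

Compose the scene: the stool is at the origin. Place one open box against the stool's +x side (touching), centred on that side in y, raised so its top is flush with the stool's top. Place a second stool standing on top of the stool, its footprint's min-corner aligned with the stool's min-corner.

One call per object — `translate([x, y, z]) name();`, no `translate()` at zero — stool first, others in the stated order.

stool();
translate([320, 17, 337]) open_box();
translate([0, 0, 430]) stool_2();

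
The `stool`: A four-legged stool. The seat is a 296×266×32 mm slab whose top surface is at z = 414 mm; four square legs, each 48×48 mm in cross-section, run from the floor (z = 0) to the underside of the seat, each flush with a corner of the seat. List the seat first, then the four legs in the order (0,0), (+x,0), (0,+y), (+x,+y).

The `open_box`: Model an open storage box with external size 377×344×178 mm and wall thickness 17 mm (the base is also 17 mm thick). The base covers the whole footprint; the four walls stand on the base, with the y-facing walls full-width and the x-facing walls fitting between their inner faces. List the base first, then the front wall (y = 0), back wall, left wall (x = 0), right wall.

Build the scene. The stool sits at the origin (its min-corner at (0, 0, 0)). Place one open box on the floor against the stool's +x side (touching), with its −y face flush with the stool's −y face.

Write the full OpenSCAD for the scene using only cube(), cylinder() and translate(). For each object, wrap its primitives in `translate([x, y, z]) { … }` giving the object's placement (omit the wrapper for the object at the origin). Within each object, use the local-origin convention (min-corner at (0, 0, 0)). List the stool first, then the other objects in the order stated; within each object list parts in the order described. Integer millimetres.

translate([0, 0, 382]) cube([296, 266, 32]);
cube([48, 48, 382]);
translate([248, 0, 0]) cube([48, 48, 382]);
translate([0, 218, 0]) cube([48, 48, 382]);
translate([248, 218, 0]) cube([48, 48, 382]);
translate([296, 0, 0]) {
  cube([377, 344, 17]);
  translate([0, 0, 17]) cube([377, 17, 161]);
  translate([0, 327, 17]) cube([377, 17, 161]);
  translate([0, 17, 17]) cube([17, 310, 161]);
  translate([360, 17, 17]) cube([17, 310, 161]);
}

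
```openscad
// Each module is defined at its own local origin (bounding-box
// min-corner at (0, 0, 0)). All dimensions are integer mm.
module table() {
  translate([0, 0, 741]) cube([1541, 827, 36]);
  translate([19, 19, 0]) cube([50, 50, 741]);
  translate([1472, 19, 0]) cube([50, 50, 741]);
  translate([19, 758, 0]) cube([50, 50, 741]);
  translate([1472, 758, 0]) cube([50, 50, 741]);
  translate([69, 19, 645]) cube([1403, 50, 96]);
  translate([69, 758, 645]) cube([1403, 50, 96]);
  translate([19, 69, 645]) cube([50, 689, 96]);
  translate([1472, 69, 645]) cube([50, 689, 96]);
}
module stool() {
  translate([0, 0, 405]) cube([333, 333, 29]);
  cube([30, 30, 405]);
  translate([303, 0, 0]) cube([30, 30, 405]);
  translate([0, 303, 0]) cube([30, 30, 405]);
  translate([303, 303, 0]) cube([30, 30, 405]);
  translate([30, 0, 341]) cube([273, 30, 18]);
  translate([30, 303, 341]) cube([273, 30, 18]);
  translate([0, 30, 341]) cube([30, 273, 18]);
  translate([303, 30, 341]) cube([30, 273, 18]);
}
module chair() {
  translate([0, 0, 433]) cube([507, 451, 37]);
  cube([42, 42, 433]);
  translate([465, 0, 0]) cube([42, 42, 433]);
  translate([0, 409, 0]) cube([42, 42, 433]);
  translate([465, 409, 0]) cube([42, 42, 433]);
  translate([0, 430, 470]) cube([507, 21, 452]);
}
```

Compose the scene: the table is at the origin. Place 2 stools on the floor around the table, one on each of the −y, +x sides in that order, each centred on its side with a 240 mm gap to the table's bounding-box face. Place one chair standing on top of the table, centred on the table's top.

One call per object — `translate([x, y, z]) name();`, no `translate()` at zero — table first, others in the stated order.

table();
translate([604, -573, 0]) stool();
translate([1781, 247, 0]) stool();
translate([517, 188, 777]) chair();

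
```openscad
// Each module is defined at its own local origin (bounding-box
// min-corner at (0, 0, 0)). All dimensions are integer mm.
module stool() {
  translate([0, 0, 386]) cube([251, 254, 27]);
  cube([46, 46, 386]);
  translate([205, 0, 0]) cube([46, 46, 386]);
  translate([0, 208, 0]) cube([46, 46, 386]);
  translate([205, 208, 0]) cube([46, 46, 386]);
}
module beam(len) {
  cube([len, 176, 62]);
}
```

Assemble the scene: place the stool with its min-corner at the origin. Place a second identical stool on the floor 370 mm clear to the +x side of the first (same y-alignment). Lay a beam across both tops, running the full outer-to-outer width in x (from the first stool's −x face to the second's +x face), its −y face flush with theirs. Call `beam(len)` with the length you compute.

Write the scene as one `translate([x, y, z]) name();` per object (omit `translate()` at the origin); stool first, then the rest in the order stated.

stool();
translate([621, 0, 0]) stool();
translate([0, 0, 413]) beam(872);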